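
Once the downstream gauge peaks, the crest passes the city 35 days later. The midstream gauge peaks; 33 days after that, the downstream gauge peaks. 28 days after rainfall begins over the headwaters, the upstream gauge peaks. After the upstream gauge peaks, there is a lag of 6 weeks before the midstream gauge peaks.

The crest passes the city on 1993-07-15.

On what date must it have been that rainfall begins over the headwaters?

1993-02-27

The crest passes the city: Jul 15, 1993.
The downstream gauge peaks: Jul 15, 1993 − 35 days = Jun 10, 1993.
The midstream gauge peaks: Jun 10, 1993 − 33 days = May 8, 1993.
The upstream gauge peaks: May 8, 1993 − 6 weeks = Mar 27, 1993.
Rainfall begins over the headwaters: Mar 27, 1993 − 28 days = Feb 27, 1993.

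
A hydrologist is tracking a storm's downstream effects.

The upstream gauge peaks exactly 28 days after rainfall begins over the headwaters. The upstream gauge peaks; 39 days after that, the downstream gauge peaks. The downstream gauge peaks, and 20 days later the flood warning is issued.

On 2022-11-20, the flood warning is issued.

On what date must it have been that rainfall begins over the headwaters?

2022-08-25

The flood warning is issued: Nov 20, 2022.
The downstream gauge peaks: Nov 20, 2022 − 20 days = Oct 31, 2022.
The upstream gauge peaks: Oct 31, 2022 − 39 days = Sep 22, 2022.
Rainfall begins over the headwaters: Sep 22, 2022 − 28 days = Aug 25, 2022.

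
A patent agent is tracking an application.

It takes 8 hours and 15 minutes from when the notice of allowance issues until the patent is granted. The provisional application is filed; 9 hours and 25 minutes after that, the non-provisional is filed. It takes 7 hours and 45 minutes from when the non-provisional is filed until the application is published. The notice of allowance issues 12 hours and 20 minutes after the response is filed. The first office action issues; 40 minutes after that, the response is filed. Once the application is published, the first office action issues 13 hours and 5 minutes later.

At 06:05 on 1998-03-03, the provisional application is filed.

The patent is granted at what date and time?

09:35 on 1998-03-05

The provisional application is filed: 06:05 Mar 3, 1998.
The non-provisional is filed: 06:05 Mar 3, 1998 + 9h25m = 15:30 Mar 3, 1998.
The application is published: 15:30 Mar 3, 1998 + 7h45m = 23:15 Mar 3, 1998.
The first office action issues: 23:15 Mar 3, 1998 + 13h05m = 12:20 Mar 4, 1998.
The response is filed: 12:20 Mar 4, 1998 + 40m = 13:00 Mar 4, 1998.
The notice of allowance issues: 13:00 Mar 4, 1998 + 12h20m = 01:20 Mar 5, 1998.
The patent is granted: 01:20 Mar 5, 1998 + 8h15m = 09:35 Mar 5, 1998.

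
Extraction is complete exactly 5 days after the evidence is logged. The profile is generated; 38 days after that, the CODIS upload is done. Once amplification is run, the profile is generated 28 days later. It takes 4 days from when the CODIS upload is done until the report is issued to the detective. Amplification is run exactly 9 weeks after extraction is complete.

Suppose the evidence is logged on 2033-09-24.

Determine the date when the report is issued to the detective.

The evidence is logged: Sep 24, 2033.
Extraction is complete: Sep 24, 2033 + 5 days = Sep 29, 2033.
Amplification is run: Sep 29, 2033 + 9 weeks = Dec 1, 2033.
The profile is generated: Dec 1, 2033 + 28 days = Dec 29, 2033.
The CODIS upload is done: Dec 29, 2033 + 38 days = Feb 5, 2034.
The report is issued to the detective: Feb 5, 2034 + 4 days = Feb 9, 2034.

2034-02-09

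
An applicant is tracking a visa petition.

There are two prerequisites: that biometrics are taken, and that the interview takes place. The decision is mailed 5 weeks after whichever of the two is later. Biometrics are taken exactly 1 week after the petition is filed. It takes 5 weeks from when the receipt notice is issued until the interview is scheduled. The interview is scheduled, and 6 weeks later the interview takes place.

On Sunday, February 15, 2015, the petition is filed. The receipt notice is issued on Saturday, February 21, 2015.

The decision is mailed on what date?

The petition is filed: Feb 15, 2015.
Biometrics are taken: Feb 15, 2015 + 1 week = Feb 22, 2015.
The receipt notice is issued: Feb 21, 2015.
The interview is scheduled: Feb 21, 2015 + 5 weeks = Mar 28, 2015.
The interview takes place: Mar 28, 2015 + 6 weeks = May 9, 2015.
Both prerequisites met — biometrics are taken (Feb 22, 2015), the interview takes place (May 9, 2015); the later is May 9, 2015.
The decision is mailed: May 9, 2015 + 5 weeks = Jun 13, 2015.

Saturday, June 13, 2015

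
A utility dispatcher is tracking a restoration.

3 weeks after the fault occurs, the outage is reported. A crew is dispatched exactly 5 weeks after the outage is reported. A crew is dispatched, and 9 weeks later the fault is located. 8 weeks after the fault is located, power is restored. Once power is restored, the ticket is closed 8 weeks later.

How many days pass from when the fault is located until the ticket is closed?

Causal path: the fault is located → power is restored → the ticket is closed.
Total delay along the path: 8 + 8 weeks = 16 weeks = 112 days.

112 days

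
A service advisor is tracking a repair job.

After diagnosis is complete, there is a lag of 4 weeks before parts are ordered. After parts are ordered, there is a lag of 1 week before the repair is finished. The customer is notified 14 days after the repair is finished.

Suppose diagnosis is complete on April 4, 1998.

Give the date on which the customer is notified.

May 23, 1998

Diagnosis is complete: Apr 4, 1998.
Parts are ordered: Apr 4, 1998 + 4 weeks = May 2, 1998.
The repair is finished: May 2, 1998 + 1 week = May 9, 1998.
The customer is notified: May 9, 1998 + 14 days = May 23, 1998.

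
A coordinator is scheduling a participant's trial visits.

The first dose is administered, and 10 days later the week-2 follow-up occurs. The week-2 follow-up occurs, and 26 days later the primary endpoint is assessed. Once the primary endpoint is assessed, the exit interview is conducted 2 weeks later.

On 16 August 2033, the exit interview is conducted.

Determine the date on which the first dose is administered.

27 June 2033

The exit interview is conducted: Aug 16, 2033.
The primary endpoint is assessed: Aug 16, 2033 − 2 weeks = Aug 2, 2033.
The week-2 follow-up occurs: Aug 2, 2033 − 26 days = Jul 7, 2033.
The first dose is administered: Jul 7, 2033 − 10 days = Jun 27, 2033.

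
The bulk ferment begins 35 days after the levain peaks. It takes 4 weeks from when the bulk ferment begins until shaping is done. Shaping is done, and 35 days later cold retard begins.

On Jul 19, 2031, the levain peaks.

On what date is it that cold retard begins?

Oct 25, 2031

The levain peaks: Jul 19, 2031.
The bulk ferment begins: Jul 19, 2031 + 35 days = Aug 23, 2031.
Shaping is done: Aug 23, 2031 + 4 weeks = Sep 20, 2031.
Cold retard begins: Sep 20, 2031 + 35 days = Oct 25, 2031.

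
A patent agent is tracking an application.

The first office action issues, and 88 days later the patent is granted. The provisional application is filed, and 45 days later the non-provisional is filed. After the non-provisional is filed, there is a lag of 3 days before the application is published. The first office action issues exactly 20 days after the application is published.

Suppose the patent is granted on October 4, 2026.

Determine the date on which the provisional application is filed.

May 1, 2026

The patent is granted: Oct 4, 2026.
The first office action issues: Oct 4, 2026 − 88 days = Jul 8, 2026.
The application is published: Jul 8, 2026 − 20 days = Jun 18, 2026.
The non-provisional is filed: Jun 18, 2026 − 3 days = Jun 15, 2026.
The provisional application is filed: Jun 15, 2026 − 45 days = May 1, 2026.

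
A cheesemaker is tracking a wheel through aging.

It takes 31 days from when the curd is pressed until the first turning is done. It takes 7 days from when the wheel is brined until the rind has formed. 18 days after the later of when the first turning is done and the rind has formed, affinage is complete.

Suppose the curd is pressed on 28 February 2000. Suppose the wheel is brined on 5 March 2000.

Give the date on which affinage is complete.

The curd is pressed: Feb 28, 2000.
The first turning is done: Feb 28, 2000 + 31 days = Mar 30, 2000.
The wheel is brined: Mar 5, 2000.
The rind has formed: Mar 5, 2000 + 7 days = Mar 12, 2000.
Both prerequisites met — the first turning is done (Mar 30, 2000), the rind has formed (Mar 12, 2000); the later is Mar 30, 2000.
Affinage is complete: Mar 30, 2000 + 18 days = Apr 17, 2000.

17 April 2000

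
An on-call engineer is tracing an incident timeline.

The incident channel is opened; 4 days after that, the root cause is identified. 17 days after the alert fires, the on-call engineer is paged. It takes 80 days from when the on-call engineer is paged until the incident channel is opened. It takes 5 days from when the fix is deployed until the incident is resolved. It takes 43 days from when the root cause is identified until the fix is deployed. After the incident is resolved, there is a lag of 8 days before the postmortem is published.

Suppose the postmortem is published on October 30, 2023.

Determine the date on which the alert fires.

The postmortem is published: Oct 30, 2023.
The incident is resolved: Oct 30, 2023 − 8 days = Oct 22, 2023.
The fix is deployed: Oct 22, 2023 − 5 days = Oct 17, 2023.
The root cause is identified: Oct 17, 2023 − 43 days = Sep 4, 2023.
The incident channel is opened: Sep 4, 2023 − 4 days = Aug 31, 2023.
The on-call engineer is paged: Aug 31, 2023 − 80 days = Jun 12, 2023.
The alert fires: Jun 12, 2023 − 17 days = May 26, 2023.

May 26, 2023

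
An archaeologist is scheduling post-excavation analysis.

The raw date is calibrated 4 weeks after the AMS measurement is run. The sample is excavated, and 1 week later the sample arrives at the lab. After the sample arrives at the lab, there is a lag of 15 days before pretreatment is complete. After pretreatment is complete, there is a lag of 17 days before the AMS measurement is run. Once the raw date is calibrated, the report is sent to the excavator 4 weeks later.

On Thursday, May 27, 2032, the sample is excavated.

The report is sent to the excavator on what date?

The sample is excavated: May 27, 2032.
The sample arrives at the lab: May 27, 2032 + 1 week = Jun 3, 2032.
Pretreatment is complete: Jun 3, 2032 + 15 days = Jun 18, 2032.
The AMS measurement is run: Jun 18, 2032 + 17 days = Jul 5, 2032.
The raw date is calibrated: Jul 5, 2032 + 4 weeks = Aug 2, 2032.
The report is sent to the excavator: Aug 2, 2032 + 4 weeks = Aug 30, 2032.

Monday, August 30, 2032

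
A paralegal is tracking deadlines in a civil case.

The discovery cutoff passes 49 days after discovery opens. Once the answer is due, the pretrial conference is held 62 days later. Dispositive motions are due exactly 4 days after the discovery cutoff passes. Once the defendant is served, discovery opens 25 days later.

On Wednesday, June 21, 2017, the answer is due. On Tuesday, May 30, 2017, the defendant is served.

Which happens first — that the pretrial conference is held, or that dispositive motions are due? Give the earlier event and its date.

Dispositive motions are due — Wednesday, August 16, 2017

The answer is due: Jun 21, 2017.
The pretrial conference is held: Jun 21, 2017 + 62 days = Aug 22, 2017.
The defendant is served: May 30, 2017.
Discovery opens: May 30, 2017 + 25 days = Jun 24, 2017.
The discovery cutoff passes: Jun 24, 2017 + 49 days = Aug 12, 2017.
Dispositive motions are due: Aug 12, 2017 + 4 days = Aug 16, 2017.
Comparing: the pretrial conference is held on Aug 22, 2017 vs dispositive motions are due on Aug 16, 2017. Earlier: dispositive motions are due.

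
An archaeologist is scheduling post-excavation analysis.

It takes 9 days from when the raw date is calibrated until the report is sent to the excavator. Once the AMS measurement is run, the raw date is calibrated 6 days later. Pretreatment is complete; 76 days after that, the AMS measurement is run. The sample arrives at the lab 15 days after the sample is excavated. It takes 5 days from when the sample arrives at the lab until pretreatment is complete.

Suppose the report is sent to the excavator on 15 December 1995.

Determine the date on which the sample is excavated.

The report is sent to the excavator: Dec 15, 1995.
The raw date is calibrated: Dec 15, 1995 − 9 days = Dec 6, 1995.
The AMS measurement is run: Dec 6, 1995 − 6 days = Nov 30, 1995.
Pretreatment is complete: Nov 30, 1995 − 76 days = Sep 15, 1995.
The sample arrives at the lab: Sep 15, 1995 − 5 days = Sep 10, 1995.
The sample is excavated: Sep 10, 1995 − 15 days = Aug 26, 1995.

26 August 1995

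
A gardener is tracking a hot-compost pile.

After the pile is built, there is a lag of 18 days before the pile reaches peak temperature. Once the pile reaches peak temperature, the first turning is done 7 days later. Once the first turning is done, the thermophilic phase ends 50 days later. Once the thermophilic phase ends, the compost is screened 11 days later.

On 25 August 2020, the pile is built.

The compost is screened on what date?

The pile is built: Aug 25, 2020.
The pile reaches peak temperature: Aug 25, 2020 + 18 days = Sep 12, 2020.
The first turning is done: Sep 12, 2020 + 7 days = Sep 19, 2020.
The thermophilic phase ends: Sep 19, 2020 + 50 days = Nov 8, 2020.
The compost is screened: Nov 8, 2020 + 11 days = Nov 19, 2020.

19 November 2020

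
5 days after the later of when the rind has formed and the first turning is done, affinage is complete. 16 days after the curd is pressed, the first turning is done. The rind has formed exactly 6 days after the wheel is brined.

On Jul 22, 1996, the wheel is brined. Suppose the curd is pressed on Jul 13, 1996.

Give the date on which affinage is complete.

The wheel is brined: Jul 22, 1996.
The rind has formed: Jul 22, 1996 + 6 days = Jul 28, 1996.
The curd is pressed: Jul 13, 1996.
The first turning is done: Jul 13, 1996 + 16 days = Jul 29, 1996.
Both prerequisites met — the rind has formed (Jul 28, 1996), the first turning is done (Jul 29, 1996); the later is Jul 29, 1996.
Affinage is complete: Jul 29, 1996 + 5 days = Aug 3, 1996.

Aug 3, 1996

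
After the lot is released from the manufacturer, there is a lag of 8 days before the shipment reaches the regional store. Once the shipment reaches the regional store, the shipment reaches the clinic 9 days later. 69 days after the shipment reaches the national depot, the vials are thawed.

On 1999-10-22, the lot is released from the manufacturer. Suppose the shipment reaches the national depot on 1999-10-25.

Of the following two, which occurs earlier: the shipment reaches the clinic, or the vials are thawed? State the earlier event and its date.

The shipment reaches the clinic — 1999-11-08

The lot is released from the manufacturer: Oct 22, 1999.
The shipment reaches the regional store: Oct 22, 1999 + 8 days = Oct 30, 1999.
The shipment reaches the clinic: Oct 30, 1999 + 9 days = Nov 8, 1999.
The shipment reaches the national depot: Oct 25, 1999.
The vials are thawed: Oct 25, 1999 + 69 days = Jan 2, 2000.
Comparing: the shipment reaches the clinic on Nov 8, 1999 vs the vials are thawed on Jan 2, 2000. Earlier: the shipment reaches the clinic.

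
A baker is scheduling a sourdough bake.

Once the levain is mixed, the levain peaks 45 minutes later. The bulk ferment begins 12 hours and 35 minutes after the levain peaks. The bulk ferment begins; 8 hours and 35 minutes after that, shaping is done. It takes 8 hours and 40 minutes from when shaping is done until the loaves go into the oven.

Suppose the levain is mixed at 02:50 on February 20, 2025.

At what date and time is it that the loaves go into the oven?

09:25 on February 21, 2025

The levain is mixed: 02:50 Feb 20, 2025.
The levain peaks: 02:50 Feb 20, 2025 + 45m = 03:35 Feb 20, 2025.
The bulk ferment begins: 03:35 Feb 20, 2025 + 12h35m = 16:10 Feb 20, 2025.
Shaping is done: 16:10 Feb 20, 2025 + 8h35m = 00:45 Feb 21, 2025.
The loaves go into the oven: 00:45 Feb 21, 2025 + 8h40m = 09:25 Feb 21, 2025.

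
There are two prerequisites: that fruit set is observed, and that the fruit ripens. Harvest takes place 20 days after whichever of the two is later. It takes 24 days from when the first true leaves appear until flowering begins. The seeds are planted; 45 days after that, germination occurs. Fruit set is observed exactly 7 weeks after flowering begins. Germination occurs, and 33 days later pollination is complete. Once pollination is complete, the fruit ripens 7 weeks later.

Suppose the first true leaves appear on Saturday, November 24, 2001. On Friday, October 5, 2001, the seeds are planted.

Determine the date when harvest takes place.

Friday, March 1, 2002

The first true leaves appear: Nov 24, 2001.
Flowering begins: Nov 24, 2001 + 24 days = Dec 18, 2001.
Fruit set is observed: Dec 18, 2001 + 7 weeks = Feb 5, 2002.
The seeds are planted: Oct 5, 2001.
Germination occurs: Oct 5, 2001 + 45 days = Nov 19, 2001.
Pollination is complete: Nov 19, 2001 + 33 days = Dec 22, 2001.
The fruit ripens: Dec 22, 2001 + 7 weeks = Feb 9, 2002.
Both prerequisites met — fruit set is observed (Feb 5, 2002), the fruit ripens (Feb 9, 2002); the later is Feb 9, 2002.
Harvest takes place: Feb 9, 2002 + 20 days = Mar 1, 2002.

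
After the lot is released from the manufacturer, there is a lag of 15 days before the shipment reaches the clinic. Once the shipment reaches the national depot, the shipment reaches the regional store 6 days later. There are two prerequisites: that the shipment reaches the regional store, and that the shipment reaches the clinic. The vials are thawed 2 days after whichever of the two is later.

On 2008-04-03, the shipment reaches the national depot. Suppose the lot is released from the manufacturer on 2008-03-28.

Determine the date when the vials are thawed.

2008-04-14

The shipment reaches the national depot: Apr 3, 2008.
The shipment reaches the regional store: Apr 3, 2008 + 6 days = Apr 9, 2008.
The lot is released from the manufacturer: Mar 28, 2008.
The shipment reaches the clinic: Mar 28, 2008 + 15 days = Apr 12, 2008.
Both prerequisites met — the shipment reaches the regional store (Apr 9, 2008), the shipment reaches the clinic (Apr 12, 2008); the later is Apr 12, 2008.
The vials are thawed: Apr 12, 2008 + 2 days = Apr 14, 2008.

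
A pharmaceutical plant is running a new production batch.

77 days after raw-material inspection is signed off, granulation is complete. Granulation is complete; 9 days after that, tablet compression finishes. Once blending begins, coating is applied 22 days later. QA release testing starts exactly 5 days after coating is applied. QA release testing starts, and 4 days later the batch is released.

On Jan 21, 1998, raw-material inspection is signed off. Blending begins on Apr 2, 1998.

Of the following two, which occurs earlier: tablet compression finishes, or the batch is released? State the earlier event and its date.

Tablet compression finishes — Apr 17, 1998

Raw-material inspection is signed off: Jan 21, 1998.
Granulation is complete: Jan 21, 1998 + 77 days = Apr 8, 1998.
Tablet compression finishes: Apr 8, 1998 + 9 days = Apr 17, 1998.
Blending begins: Apr 2, 1998.
Coating is applied: Apr 2, 1998 + 22 days = Apr 24, 1998.
QA release testing starts: Apr 24, 1998 + 5 days = Apr 29, 1998.
The batch is released: Apr 29, 1998 + 4 days = May 3, 1998.
Comparing: tablet compression finishes on Apr 17, 1998 vs the batch is released on May 3, 1998. Earlier: tablet compression finishes.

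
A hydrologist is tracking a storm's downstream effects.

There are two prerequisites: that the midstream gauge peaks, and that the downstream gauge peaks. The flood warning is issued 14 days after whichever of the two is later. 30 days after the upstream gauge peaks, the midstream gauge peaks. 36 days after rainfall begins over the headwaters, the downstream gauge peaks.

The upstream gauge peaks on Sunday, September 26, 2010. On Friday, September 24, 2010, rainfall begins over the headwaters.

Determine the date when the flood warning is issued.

The upstream gauge peaks: Sep 26, 2010.
The midstream gauge peaks: Sep 26, 2010 + 30 days = Oct 26, 2010.
Rainfall begins over the headwaters: Sep 24, 2010.
The downstream gauge peaks: Sep 24, 2010 + 36 days = Oct 30, 2010.
Both prerequisites met — the midstream gauge peaks (Oct 26, 2010), the downstream gauge peaks (Oct 30, 2010); the later is Oct 30, 2010.
The flood warning is issued: Oct 30, 2010 + 14 days = Nov 13, 2010.

Saturday, November 13, 2010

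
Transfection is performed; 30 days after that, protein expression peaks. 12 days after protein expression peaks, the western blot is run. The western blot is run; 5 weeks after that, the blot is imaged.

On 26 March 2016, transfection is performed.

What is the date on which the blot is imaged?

Transfection is performed: Mar 26, 2016.
Protein expression peaks: Mar 26, 2016 + 30 days = Apr 25, 2016.
The western blot is run: Apr 25, 2016 + 12 days = May 7, 2016.
The blot is imaged: May 7, 2016 + 5 weeks = Jun 11, 2016.

11 June 2016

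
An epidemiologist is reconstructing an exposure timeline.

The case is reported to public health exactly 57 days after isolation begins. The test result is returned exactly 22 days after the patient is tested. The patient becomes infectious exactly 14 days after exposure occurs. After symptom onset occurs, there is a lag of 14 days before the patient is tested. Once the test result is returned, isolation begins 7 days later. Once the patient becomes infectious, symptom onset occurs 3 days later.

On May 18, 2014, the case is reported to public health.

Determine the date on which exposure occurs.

The case is reported to public health: May 18, 2014.
Isolation begins: May 18, 2014 − 57 days = Mar 22, 2014.
The test result is returned: Mar 22, 2014 − 7 days = Mar 15, 2014.
The patient is tested: Mar 15, 2014 − 22 days = Feb 21, 2014.
Symptom onset occurs: Feb 21, 2014 − 14 days = Feb 7, 2014.
The patient becomes infectious: Feb 7, 2014 − 3 days = Feb 4, 2014.
Exposure occurs: Feb 4, 2014 − 14 days = Jan 21, 2014.

January 21, 2014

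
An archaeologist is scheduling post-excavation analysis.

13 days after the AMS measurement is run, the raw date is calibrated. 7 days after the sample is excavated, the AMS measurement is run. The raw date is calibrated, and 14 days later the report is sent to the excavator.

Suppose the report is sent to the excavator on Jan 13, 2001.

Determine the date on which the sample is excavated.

The report is sent to the excavator: Jan 13, 2001.
The raw date is calibrated: Jan 13, 2001 − 14 days = Dec 30, 2000.
The AMS measurement is run: Dec 30, 2000 − 13 days = Dec 17, 2000.
The sample is excavated: Dec 17, 2000 − 7 days = Dec 10, 2000.

Dec 10, 2000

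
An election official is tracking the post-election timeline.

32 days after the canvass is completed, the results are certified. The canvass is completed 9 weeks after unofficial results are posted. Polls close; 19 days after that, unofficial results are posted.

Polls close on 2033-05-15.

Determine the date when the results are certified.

2033-09-06

Polls close: May 15, 2033.
Unofficial results are posted: May 15, 2033 + 19 days = Jun 3, 2033.
The canvass is completed: Jun 3, 2033 + 9 weeks = Aug 5, 2033.
The results are certified: Aug 5, 2033 + 32 days = Sep 6, 2033.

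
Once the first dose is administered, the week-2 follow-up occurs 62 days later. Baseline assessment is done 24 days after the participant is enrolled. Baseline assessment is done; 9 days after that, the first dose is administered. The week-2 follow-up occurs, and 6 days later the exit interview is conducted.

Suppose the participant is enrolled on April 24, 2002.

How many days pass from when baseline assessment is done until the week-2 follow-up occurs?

71 days

Causal path: baseline assessment is done → the first dose is administered → the week-2 follow-up occurs.
Total delay along the path: 9 + 62 = 71 days.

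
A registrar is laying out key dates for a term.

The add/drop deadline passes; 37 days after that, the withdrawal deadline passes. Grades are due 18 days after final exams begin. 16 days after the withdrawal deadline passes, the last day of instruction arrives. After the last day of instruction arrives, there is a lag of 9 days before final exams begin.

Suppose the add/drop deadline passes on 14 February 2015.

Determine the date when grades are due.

5 May 2015

The add/drop deadline passes: Feb 14, 2015.
The withdrawal deadline passes: Feb 14, 2015 + 37 days = Mar 23, 2015.
The last day of instruction arrives: Mar 23, 2015 + 16 days = Apr 8, 2015.
Final exams begin: Apr 8, 2015 + 9 days = Apr 17, 2015.
Grades are due: Apr 17, 2015 + 18 days = May 5, 2015.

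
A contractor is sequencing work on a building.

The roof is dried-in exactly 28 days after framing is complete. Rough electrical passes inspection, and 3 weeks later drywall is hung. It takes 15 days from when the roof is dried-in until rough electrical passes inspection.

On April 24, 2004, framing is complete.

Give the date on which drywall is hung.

Framing is complete: Apr 24, 2004.
The roof is dried-in: Apr 24, 2004 + 28 days = May 22, 2004.
Rough electrical passes inspection: May 22, 2004 + 15 days = Jun 6, 2004.
Drywall is hung: Jun 6, 2004 + 3 weeks = Jun 27, 2004.

June 27, 2004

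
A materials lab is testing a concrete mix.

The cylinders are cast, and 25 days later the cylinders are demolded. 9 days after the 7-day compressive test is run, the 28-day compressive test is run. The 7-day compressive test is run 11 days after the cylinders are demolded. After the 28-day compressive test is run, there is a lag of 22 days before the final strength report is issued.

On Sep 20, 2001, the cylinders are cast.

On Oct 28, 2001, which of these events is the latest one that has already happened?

The cylinders are cast: Sep 20, 2001.
The cylinders are demolded: Sep 20, 2001 + 25 days = Oct 15, 2001.
The 7-day compressive test is run: Oct 15, 2001 + 11 days = Oct 26, 2001.
The 28-day compressive test is run: Oct 26, 2001 + 9 days = Nov 4, 2001.
The final strength report is issued: Nov 4, 2001 + 22 days = Nov 26, 2001.
Oct 28, 2001 falls between when the 7-day compressive test is run (Oct 26, 2001) and when the 28-day compressive test is run (Nov 4, 2001).

The 7-day compressive test is run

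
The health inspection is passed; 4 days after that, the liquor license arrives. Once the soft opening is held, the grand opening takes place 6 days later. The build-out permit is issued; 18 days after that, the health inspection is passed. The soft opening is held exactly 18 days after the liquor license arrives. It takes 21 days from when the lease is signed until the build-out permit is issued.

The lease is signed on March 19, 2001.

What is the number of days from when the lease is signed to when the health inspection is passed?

Causal path: the lease is signed → the build-out permit is issued → the health inspection is passed.
Total delay along the path: 21 + 18 = 39 days.

39 days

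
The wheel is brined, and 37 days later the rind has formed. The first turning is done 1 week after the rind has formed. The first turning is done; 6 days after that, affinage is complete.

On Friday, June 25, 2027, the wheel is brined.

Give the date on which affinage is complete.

The wheel is brined: Jun 25, 2027.
The rind has formed: Jun 25, 2027 + 37 days = Aug 1, 2027.
The first turning is done: Aug 1, 2027 + 1 week = Aug 8, 2027.
Affinage is complete: Aug 8, 2027 + 6 days = Aug 14, 2027.

Saturday, August 14, 2027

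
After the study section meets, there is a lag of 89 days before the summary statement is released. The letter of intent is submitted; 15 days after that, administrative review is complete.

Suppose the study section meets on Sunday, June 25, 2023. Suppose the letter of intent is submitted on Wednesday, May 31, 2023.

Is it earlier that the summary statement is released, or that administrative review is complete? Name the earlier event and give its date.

Administrative review is complete — Thursday, June 15, 2023

The study section meets: Jun 25, 2023.
The summary statement is released: Jun 25, 2023 + 89 days = Sep 22, 2023.
The letter of intent is submitted: May 31, 2023.
Administrative review is complete: May 31, 2023 + 15 days = Jun 15, 2023.
Comparing: the summary statement is released on Sep 22, 2023 vs administrative review is complete on Jun 15, 2023. Earlier: administrative review is complete.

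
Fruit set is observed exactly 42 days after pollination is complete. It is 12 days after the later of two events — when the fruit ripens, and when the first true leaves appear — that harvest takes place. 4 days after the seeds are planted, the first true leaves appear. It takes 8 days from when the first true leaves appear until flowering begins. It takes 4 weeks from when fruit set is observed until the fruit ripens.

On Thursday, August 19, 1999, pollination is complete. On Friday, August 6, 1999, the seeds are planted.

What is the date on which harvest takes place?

Tuesday, November 9, 1999

Pollination is complete: Aug 19, 1999.
Fruit set is observed: Aug 19, 1999 + 42 days = Sep 30, 1999.
The fruit ripens: Sep 30, 1999 + 4 weeks = Oct 28, 1999.
The seeds are planted: Aug 6, 1999.
The first true leaves appear: Aug 6, 1999 + 4 days = Aug 10, 1999.
Both prerequisites met — the fruit ripens (Oct 28, 1999), the first true leaves appear (Aug 10, 1999); the later is Oct 28, 1999.
Harvest takes place: Oct 28, 1999 + 12 days = Nov 9, 1999.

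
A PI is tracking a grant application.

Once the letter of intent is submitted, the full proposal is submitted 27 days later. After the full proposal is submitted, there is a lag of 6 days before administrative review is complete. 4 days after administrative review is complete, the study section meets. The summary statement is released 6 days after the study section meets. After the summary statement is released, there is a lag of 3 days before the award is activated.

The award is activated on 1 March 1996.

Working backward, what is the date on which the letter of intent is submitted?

The award is activated: Mar 1, 1996.
The summary statement is released: Mar 1, 1996 − 3 days = Feb 27, 1996.
The study section meets: Feb 27, 1996 − 6 days = Feb 21, 1996.
Administrative review is complete: Feb 21, 1996 − 4 days = Feb 17, 1996.
The full proposal is submitted: Feb 17, 1996 − 6 days = Feb 11, 1996.
The letter of intent is submitted: Feb 11, 1996 − 27 days = Jan 15, 1996.

15 January 1996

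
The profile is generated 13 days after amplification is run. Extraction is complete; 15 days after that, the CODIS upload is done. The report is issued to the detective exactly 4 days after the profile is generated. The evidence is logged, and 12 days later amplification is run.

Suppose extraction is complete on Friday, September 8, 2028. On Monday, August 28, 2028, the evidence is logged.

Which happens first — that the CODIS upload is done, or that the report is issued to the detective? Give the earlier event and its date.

The CODIS upload is done — Saturday, September 23, 2028

Extraction is complete: Sep 8, 2028.
The CODIS upload is done: Sep 8, 2028 + 15 days = Sep 23, 2028.
The evidence is logged: Aug 28, 2028.
Amplification is run: Aug 28, 2028 + 12 days = Sep 9, 2028.
The profile is generated: Sep 9, 2028 + 13 days = Sep 22, 2028.
The report is issued to the detective: Sep 22, 2028 + 4 days = Sep 26, 2028.
Comparing: the CODIS upload is done on Sep 23, 2028 vs the report is issued to the detective on Sep 26, 2028. Earlier: the CODIS upload is done.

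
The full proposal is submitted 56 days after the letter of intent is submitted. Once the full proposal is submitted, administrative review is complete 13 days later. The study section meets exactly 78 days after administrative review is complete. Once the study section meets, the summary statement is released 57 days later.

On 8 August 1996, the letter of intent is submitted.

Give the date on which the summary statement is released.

28 February 1997

The letter of intent is submitted: Aug 8, 1996.
The full proposal is submitted: Aug 8, 1996 + 56 days = Oct 3, 1996.
Administrative review is complete: Oct 3, 1996 + 13 days = Oct 16, 1996.
The study section meets: Oct 16, 1996 + 78 days = Jan 2, 1997.
The summary statement is released: Jan 2, 1997 + 57 days = Feb 28, 1997.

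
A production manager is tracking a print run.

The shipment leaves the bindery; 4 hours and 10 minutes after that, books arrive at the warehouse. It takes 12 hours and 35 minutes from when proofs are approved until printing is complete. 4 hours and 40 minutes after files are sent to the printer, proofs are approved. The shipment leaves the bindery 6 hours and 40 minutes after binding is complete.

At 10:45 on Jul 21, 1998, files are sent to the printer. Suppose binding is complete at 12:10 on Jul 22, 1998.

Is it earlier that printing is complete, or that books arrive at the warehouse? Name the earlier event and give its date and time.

Printing is complete — 04:00 on Jul 22, 1998

Files are sent to the printer: 10:45 Jul 21, 1998.
Proofs are approved: 10:45 Jul 21, 1998 + 4h40m = 15:25 Jul 21, 1998.
Printing is complete: 15:25 Jul 21, 1998 + 12h35m = 04:00 Jul 22, 1998.
Binding is complete: 12:10 Jul 22, 1998.
The shipment leaves the bindery: 12:10 Jul 22, 1998 + 6h40m = 18:50 Jul 22, 1998.
Books arrive at the warehouse: 18:50 Jul 22, 1998 + 4h10m = 23:00 Jul 22, 1998.
Comparing: printing is complete at 04:00 Jul 22, 1998 vs books arrive at the warehouse at 23:00 Jul 22, 1998. Earlier: printing is complete.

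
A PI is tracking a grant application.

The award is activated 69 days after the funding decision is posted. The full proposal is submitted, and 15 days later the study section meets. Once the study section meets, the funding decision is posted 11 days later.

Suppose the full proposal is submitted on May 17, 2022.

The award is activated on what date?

Aug 20, 2022

The full proposal is submitted: May 17, 2022.
The study section meets: May 17, 2022 + 15 days = Jun 1, 2022.
The funding decision is posted: Jun 1, 2022 + 11 days = Jun 12, 2022.
The award is activated: Jun 12, 2022 + 69 days = Aug 20, 2022.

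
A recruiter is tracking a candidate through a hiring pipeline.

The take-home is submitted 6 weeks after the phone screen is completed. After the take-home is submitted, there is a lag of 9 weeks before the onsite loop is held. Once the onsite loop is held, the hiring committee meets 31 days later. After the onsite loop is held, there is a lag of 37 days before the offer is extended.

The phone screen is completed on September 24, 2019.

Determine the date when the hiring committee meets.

The phone screen is completed: Sep 24, 2019.
The take-home is submitted: Sep 24, 2019 + 6 weeks = Nov 5, 2019.
The onsite loop is held: Nov 5, 2019 + 9 weeks = Jan 7, 2020.
The hiring committee meets: Jan 7, 2020 + 31 days = Feb 7, 2020.

February 7, 2020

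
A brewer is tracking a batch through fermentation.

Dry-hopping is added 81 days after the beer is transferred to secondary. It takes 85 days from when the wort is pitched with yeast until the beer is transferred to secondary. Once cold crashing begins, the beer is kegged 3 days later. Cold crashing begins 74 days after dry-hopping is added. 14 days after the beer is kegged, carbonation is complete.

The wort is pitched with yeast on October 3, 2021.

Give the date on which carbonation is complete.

The wort is pitched with yeast: Oct 3, 2021.
The beer is transferred to secondary: Oct 3, 2021 + 85 days = Dec 27, 2021.
Dry-hopping is added: Dec 27, 2021 + 81 days = Mar 18, 2022.
Cold crashing begins: Mar 18, 2022 + 74 days = May 31, 2022.
The beer is kegged: May 31, 2022 + 3 days = Jun 3, 2022.
Carbonation is complete: Jun 3, 2022 + 14 days = Jun 17, 2022.

June 17, 2022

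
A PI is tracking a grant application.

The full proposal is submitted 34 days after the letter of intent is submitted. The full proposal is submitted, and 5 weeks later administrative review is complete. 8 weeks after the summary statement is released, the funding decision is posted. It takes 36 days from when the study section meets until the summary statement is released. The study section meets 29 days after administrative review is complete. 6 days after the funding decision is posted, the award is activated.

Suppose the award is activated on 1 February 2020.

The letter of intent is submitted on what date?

20 July 2019

The award is activated: Feb 1, 2020.
The funding decision is posted: Feb 1, 2020 − 6 days = Jan 26, 2020.
The summary statement is released: Jan 26, 2020 − 8 weeks = Dec 1, 2019.
The study section meets: Dec 1, 2019 − 36 days = Oct 26, 2019.
Administrative review is complete: Oct 26, 2019 − 29 days = Sep 27, 2019.
The full proposal is submitted: Sep 27, 2019 − 5 weeks = Aug 23, 2019.
The letter of intent is submitted: Aug 23, 2019 − 34 days = Jul 20, 2019.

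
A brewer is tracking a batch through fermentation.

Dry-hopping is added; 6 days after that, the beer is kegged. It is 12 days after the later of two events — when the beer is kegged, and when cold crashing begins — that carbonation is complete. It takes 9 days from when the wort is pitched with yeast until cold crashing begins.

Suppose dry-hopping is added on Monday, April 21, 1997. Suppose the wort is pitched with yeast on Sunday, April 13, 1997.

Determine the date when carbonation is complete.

Friday, May 9, 1997

Dry-hopping is added: Apr 21, 1997.
The beer is kegged: Apr 21, 1997 + 6 days = Apr 27, 1997.
The wort is pitched with yeast: Apr 13, 1997.
Cold crashing begins: Apr 13, 1997 + 9 days = Apr 22, 1997.
Both prerequisites met — the beer is kegged (Apr 27, 1997), cold crashing begins (Apr 22, 1997); the later is Apr 27, 1997.
Carbonation is complete: Apr 27, 1997 + 12 days = May 9, 1997.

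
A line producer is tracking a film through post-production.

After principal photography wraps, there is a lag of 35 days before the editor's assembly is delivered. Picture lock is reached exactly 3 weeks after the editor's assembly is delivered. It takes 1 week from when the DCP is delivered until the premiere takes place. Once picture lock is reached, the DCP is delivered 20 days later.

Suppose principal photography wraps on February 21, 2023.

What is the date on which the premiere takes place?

Principal photography wraps: Feb 21, 2023.
The editor's assembly is delivered: Feb 21, 2023 + 35 days = Mar 28, 2023.
Picture lock is reached: Mar 28, 2023 + 3 weeks = Apr 18, 2023.
The DCP is delivered: Apr 18, 2023 + 20 days = May 8, 2023.
The premiere takes place: May 8, 2023 + 1 week = May 15, 2023.

May 15, 2023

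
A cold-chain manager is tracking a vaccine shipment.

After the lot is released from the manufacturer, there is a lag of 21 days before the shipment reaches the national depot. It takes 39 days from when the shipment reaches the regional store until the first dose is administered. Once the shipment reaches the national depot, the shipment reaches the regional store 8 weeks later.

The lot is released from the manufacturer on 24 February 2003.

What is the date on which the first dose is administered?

The lot is released from the manufacturer: Feb 24, 2003.
The shipment reaches the national depot: Feb 24, 2003 + 21 days = Mar 17, 2003.
The shipment reaches the regional store: Mar 17, 2003 + 8 weeks = May 12, 2003.
The first dose is administered: May 12, 2003 + 39 days = Jun 20, 2003.

20 June 2003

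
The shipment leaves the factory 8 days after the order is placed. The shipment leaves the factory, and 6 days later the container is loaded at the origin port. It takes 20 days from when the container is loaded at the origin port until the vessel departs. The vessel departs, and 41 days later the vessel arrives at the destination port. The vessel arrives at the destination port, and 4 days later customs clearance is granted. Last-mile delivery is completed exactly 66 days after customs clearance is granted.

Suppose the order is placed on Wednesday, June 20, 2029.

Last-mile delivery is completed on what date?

The order is placed: Jun 20, 2029.
The shipment leaves the factory: Jun 20, 2029 + 8 days = Jun 28, 2029.
The container is loaded at the origin port: Jun 28, 2029 + 6 days = Jul 4, 2029.
The vessel departs: Jul 4, 2029 + 20 days = Jul 24, 2029.
The vessel arrives at the destination port: Jul 24, 2029 + 41 days = Sep 3, 2029.
Customs clearance is granted: Sep 3, 2029 + 4 days = Sep 7, 2029.
Last-mile delivery is completed: Sep 7, 2029 + 66 days = Nov 12, 2029.

Monday, November 12, 2029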